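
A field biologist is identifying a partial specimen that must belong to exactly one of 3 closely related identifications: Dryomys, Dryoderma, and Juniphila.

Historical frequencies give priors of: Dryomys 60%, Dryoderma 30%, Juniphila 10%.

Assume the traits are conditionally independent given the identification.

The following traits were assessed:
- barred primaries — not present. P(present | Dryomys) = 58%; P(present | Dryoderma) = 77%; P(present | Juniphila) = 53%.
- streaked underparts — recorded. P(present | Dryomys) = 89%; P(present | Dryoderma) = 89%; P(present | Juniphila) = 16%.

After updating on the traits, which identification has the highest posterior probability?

Dryomys

By Bayes' rule with conditional independence, the unnormalized weight for each hypothesis is prior × ∏ likelihoods (using 1 − P(present | H) for each absent trait):
  Dryomys: 0.60 × (1 − 0.58) × 0.89 = 0.22428
  Dryoderma: 0.30 × (1 − 0.77) × 0.89 = 0.06141
  Juniphila: 0.10 × (1 − 0.53) × 0.16 = 0.00752
The unnormalized weights sum to 0.29321.
P(Dryomys | evidence) ≈ 0.22428 / 0.29321 ≈ 0.765
P(Dryoderma | evidence) ≈ 0.06141 / 0.29321 ≈ 0.209
P(Juniphila | evidence) ≈ 0.00752 / 0.29321 ≈ 0.026
The largest is 0.765, so Dryomys is most probable.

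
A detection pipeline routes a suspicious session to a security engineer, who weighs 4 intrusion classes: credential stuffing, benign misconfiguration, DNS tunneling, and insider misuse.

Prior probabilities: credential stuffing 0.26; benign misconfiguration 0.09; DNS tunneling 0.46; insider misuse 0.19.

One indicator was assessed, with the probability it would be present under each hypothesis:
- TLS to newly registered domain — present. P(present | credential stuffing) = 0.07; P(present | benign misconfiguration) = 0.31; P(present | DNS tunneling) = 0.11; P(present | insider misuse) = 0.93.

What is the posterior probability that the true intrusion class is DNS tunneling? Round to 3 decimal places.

Multiply each prior by the likelihood of the indicator:
  credential stuffing: 0.26 × 0.07 = 0.0182
  benign misconfiguration: 0.09 × 0.31 = 0.0279
  DNS tunneling: 0.46 × 0.11 = 0.0506
  insider misuse: 0.19 × 0.93 = 0.1767
Marginal likelihood of the evidence = 0.2734.
P(DNS tunneling | evidence) = 0.0506 / 0.2734 ≈ 0.185.

0.185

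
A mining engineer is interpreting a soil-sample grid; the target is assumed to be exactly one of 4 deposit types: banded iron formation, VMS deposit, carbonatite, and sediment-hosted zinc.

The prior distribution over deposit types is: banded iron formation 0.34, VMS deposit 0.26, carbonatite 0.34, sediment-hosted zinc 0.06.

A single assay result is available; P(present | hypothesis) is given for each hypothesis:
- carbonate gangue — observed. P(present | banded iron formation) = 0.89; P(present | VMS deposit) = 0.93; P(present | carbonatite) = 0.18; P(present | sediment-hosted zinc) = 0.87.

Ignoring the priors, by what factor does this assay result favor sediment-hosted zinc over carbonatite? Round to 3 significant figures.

The Bayes factor is the ratio of the two likelihoods.
  sediment-hosted zinc: 0.87
  carbonatite: 0.18
Bayes factor = 0.87 / 0.18 ≈ 4.83

4.83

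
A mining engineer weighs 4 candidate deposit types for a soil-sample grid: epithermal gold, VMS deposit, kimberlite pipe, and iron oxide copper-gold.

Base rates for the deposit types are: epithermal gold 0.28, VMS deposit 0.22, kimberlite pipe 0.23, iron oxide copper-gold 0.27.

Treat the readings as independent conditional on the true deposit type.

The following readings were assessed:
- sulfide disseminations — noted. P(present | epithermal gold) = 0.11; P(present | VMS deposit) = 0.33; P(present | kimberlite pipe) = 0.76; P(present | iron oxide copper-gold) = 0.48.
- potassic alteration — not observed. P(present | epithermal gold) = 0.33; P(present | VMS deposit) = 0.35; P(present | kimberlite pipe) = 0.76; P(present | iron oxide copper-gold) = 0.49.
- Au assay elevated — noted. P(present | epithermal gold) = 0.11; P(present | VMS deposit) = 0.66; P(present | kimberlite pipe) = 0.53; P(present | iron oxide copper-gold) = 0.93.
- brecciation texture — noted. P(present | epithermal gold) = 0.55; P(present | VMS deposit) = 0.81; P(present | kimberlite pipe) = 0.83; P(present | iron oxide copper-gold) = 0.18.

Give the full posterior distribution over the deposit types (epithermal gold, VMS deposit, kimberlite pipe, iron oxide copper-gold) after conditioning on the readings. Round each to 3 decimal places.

By Bayes' rule with conditional independence, the unnormalized weight for each hypothesis is prior × ∏ likelihoods (using 1 − P(present | H) for each absent reading):
  epithermal gold: 0.28 × 0.11 × (1 − 0.33) × 0.11 × 0.55 = 0.0012485
  VMS deposit: 0.22 × 0.33 × (1 − 0.35) × 0.66 × 0.81 = 0.025228
  kimberlite pipe: 0.23 × 0.76 × (1 − 0.76) × 0.53 × 0.83 = 0.018455
  iron oxide copper-gold: 0.27 × 0.48 × (1 − 0.49) × 0.93 × 0.18 = 0.011064
Marginal likelihood of the evidence = 0.055995.
P(epithermal gold | evidence) = 0.0012485 / 0.055995 ≈ 0.022
P(VMS deposit | evidence) = 0.025228 / 0.055995 ≈ 0.451
P(kimberlite pipe | evidence) = 0.018455 / 0.055995 ≈ 0.330
P(iron oxide copper-gold | evidence) = 0.011064 / 0.055995 ≈ 0.198

0.022, 0.451, 0.330, 0.198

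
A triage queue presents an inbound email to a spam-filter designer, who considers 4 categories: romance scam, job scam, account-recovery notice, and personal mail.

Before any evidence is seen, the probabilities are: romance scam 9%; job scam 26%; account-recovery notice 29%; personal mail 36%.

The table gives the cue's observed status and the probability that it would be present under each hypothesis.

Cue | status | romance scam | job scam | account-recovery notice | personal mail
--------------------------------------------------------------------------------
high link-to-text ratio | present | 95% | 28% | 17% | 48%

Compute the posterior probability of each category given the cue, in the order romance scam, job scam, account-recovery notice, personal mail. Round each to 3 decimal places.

Multiply each prior by the likelihood of the cue:
  romance scam: 0.09 × 0.95 = 0.0855
  job scam: 0.26 × 0.28 = 0.0728
  account-recovery notice: 0.29 × 0.17 = 0.0493
  personal mail: 0.36 × 0.48 = 0.1728
The unnormalized weights sum to 0.3804.
P(romance scam | evidence) = 0.0855 / 0.3804 ≈ 0.225
P(job scam | evidence) = 0.0728 / 0.3804 ≈ 0.191
P(account-recovery notice | evidence) = 0.0493 / 0.3804 ≈ 0.130
P(personal mail | evidence) = 0.1728 / 0.3804 ≈ 0.454

0.225, 0.191, 0.130, 0.454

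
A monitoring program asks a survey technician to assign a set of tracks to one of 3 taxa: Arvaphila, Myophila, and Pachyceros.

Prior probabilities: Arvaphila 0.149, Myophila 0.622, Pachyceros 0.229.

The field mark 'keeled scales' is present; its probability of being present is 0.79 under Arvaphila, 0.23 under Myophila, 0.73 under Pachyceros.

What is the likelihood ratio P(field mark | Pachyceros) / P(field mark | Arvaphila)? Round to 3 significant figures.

0.924

The Bayes factor is the ratio of the two likelihoods.
  Pachyceros: 0.73
  Arvaphila: 0.79
Bayes factor = 0.73 / 0.79 ≈ 0.924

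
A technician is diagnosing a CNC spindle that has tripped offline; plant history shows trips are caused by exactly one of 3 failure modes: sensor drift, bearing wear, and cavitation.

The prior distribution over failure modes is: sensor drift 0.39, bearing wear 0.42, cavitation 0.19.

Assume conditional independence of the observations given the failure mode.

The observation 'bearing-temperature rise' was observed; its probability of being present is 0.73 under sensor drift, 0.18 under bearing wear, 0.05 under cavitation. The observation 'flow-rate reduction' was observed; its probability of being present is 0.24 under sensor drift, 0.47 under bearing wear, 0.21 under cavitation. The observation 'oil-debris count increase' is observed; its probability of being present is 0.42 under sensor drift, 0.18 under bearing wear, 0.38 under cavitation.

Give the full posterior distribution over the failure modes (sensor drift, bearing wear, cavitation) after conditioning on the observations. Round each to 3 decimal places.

Multiply each prior by the joint likelihood of the evidence pattern:
  sensor drift: 0.39 × 0.73 × 0.24 × 0.42 = 0.028698
  bearing wear: 0.42 × 0.18 × 0.47 × 0.18 = 0.0063958
  cavitation: 0.19 × 0.05 × 0.21 × 0.38 = 0.0007581
The unnormalized weights sum to 0.035852.
P(sensor drift | evidence) = 0.028698 / 0.035852 ≈ 0.800
P(bearing wear | evidence) = 0.0063958 / 0.035852 ≈ 0.178
P(cavitation | evidence) = 0.0007581 / 0.035852 ≈ 0.021

0.800, 0.178, 0.021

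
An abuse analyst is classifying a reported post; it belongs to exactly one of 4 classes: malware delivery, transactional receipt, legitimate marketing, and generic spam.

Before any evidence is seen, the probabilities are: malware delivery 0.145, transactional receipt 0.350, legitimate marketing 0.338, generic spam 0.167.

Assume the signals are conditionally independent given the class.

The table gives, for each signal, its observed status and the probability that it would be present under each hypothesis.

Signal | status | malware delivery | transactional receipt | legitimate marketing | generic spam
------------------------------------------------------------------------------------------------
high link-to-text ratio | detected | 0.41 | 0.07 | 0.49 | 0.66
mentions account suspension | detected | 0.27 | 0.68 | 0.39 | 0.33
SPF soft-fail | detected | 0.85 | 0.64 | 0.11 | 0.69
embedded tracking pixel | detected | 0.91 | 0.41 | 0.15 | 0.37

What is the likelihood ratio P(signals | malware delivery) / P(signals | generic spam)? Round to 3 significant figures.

Take the product of per-signal likelihoods under each hypothesis, then divide.
  malware delivery: 0.41 × 0.27 × 0.85 × 0.91 = 0.085626
  generic spam: 0.66 × 0.33 × 0.69 × 0.37 = 0.055604
Bayes factor = 0.085626 / 0.055604 ≈ 1.54

1.54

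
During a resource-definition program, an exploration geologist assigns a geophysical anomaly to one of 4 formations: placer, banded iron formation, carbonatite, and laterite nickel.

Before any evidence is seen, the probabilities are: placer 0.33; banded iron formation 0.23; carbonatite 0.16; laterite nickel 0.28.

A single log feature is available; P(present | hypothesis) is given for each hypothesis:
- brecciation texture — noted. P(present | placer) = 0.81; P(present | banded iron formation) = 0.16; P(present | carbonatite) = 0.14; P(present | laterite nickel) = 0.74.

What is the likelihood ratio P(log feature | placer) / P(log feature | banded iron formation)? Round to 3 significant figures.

The Bayes factor is the ratio of the two likelihoods.
  placer: 0.81
  banded iron formation: 0.16
Bayes factor = 0.81 / 0.16 ≈ 5.06

5.06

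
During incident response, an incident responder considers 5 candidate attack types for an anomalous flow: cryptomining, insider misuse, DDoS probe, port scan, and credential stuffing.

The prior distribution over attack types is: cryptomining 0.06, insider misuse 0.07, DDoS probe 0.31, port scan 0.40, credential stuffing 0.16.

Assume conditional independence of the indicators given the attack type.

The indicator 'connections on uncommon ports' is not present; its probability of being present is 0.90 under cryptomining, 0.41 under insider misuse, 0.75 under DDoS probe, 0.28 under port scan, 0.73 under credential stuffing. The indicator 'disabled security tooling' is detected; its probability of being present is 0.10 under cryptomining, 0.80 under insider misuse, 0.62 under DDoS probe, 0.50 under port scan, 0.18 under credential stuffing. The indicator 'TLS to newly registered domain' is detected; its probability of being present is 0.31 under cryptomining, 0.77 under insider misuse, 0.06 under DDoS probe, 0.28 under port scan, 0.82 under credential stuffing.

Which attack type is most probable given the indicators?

For each hypothesis, the unnormalized posterior weight is prior × product of the indicator likelihoods (using 1 − P(present | H) for each absent indicator):
  cryptomining: 0.06 × (1 − 0.90) × 0.10 × 0.31 = 0.000186
  insider misuse: 0.07 × (1 − 0.41) × 0.80 × 0.77 = 0.025441
  DDoS probe: 0.31 × (1 − 0.75) × 0.62 × 0.06 = 0.002883
  port scan: 0.40 × (1 − 0.28) × 0.50 × 0.28 = 0.04032
  credential stuffing: 0.16 × (1 − 0.73) × 0.18 × 0.82 = 0.0063763
Normalizing constant Z = 0.000186 + 0.025441 + 0.002883 + 0.04032 + 0.0063763 = 0.075206.
P(cryptomining | evidence) ≈ 0.000186 / 0.075206 ≈ 0.002
P(insider misuse | evidence) ≈ 0.025441 / 0.075206 ≈ 0.338
P(DDoS probe | evidence) ≈ 0.002883 / 0.075206 ≈ 0.038
P(port scan | evidence) ≈ 0.04032 / 0.075206 ≈ 0.536
P(credential stuffing | evidence) ≈ 0.0063763 / 0.075206 ≈ 0.085
The largest is 0.536, so port scan is most probable.

port scan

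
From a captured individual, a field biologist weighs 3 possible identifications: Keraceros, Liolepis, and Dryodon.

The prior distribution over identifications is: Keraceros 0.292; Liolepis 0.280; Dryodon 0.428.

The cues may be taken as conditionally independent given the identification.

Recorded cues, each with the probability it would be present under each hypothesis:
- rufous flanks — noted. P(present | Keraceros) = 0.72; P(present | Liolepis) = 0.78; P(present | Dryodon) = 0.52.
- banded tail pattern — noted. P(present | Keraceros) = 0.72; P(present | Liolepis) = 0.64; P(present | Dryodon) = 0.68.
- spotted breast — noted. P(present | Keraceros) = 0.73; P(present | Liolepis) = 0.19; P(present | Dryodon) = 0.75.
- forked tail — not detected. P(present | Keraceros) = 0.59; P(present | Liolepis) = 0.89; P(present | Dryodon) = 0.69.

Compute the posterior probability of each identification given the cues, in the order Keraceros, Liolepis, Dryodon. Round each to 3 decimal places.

0.543, 0.035, 0.422

By Bayes' rule with conditional independence, the unnormalized weight for each hypothesis is prior × ∏ likelihoods (using 1 − P(present | H) for each absent cue):
  Keraceros: 0.292 × 0.72 × 0.72 × 0.73 × (1 − 0.59) = 0.045306
  Liolepis: 0.280 × 0.78 × 0.64 × 0.19 × (1 − 0.89) = 0.0029213
  Dryodon: 0.428 × 0.52 × 0.68 × 0.75 × (1 − 0.69) = 0.035187
Normalizing constant Z = 0.045306 + 0.0029213 + 0.035187 = 0.083414.
P(Keraceros | evidence) = 0.045306 / 0.083414 ≈ 0.543
P(Liolepis | evidence) = 0.0029213 / 0.083414 ≈ 0.035
P(Dryodon | evidence) = 0.035187 / 0.083414 ≈ 0.422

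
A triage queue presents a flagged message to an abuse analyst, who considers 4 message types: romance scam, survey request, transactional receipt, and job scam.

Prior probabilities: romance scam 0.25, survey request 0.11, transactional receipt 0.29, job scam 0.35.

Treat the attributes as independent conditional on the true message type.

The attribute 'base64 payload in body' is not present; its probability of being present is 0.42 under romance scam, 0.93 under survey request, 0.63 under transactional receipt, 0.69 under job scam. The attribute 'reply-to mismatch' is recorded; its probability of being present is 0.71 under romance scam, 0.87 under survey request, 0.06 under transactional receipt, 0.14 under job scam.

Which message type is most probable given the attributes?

Multiply each prior by the joint likelihood of the attribute pattern (using 1 − P(present | H) for each absent attribute):
  romance scam: 0.25 × (1 − 0.42) × 0.71 = 0.10295
  survey request: 0.11 × (1 − 0.93) × 0.87 = 0.006699
  transactional receipt: 0.29 × (1 − 0.63) × 0.06 = 0.006438
  job scam: 0.35 × (1 − 0.69) × 0.14 = 0.01519
Marginal likelihood of the evidence = 0.13128.
P(romance scam | evidence) ≈ 0.10295 / 0.13128 ≈ 0.784
P(survey request | evidence) ≈ 0.006699 / 0.13128 ≈ 0.051
P(transactional receipt | evidence) ≈ 0.006438 / 0.13128 ≈ 0.049
P(job scam | evidence) ≈ 0.01519 / 0.13128 ≈ 0.116
The largest is 0.784, so romance scam is most probable.

romance scam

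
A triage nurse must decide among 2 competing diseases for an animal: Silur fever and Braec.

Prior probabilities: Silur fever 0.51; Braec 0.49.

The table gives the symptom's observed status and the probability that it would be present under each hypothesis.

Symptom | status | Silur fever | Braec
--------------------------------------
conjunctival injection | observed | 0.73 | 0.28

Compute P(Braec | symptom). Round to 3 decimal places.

For each hypothesis, the unnormalized posterior weight is prior × likelihood:
  Silur fever: 0.51 × 0.73 = 0.3723
  Braec: 0.49 × 0.28 = 0.1372
Marginal likelihood of the evidence = 0.5095.
P(Braec | evidence) = 0.1372 / 0.5095 ≈ 0.269.

0.269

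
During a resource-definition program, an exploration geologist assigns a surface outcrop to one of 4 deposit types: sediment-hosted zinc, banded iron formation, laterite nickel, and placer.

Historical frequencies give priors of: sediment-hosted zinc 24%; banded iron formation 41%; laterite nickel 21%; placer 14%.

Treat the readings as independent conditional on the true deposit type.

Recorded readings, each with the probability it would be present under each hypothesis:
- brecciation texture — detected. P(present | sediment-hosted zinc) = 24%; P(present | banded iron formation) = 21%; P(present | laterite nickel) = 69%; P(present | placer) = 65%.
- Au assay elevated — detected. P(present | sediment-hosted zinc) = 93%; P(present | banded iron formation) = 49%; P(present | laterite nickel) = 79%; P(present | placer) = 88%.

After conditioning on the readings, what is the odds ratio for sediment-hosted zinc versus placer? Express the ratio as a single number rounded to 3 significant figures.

0.669

Posterior odds equal prior odds times the likelihood ratio; only the two competing hypotheses matter.
  sediment-hosted zinc: 0.24 × 0.24 × 0.93 = 0.053568
  placer: 0.14 × 0.65 × 0.88 = 0.08008
Posterior odds = 0.053568 / 0.08008 ≈ 0.669.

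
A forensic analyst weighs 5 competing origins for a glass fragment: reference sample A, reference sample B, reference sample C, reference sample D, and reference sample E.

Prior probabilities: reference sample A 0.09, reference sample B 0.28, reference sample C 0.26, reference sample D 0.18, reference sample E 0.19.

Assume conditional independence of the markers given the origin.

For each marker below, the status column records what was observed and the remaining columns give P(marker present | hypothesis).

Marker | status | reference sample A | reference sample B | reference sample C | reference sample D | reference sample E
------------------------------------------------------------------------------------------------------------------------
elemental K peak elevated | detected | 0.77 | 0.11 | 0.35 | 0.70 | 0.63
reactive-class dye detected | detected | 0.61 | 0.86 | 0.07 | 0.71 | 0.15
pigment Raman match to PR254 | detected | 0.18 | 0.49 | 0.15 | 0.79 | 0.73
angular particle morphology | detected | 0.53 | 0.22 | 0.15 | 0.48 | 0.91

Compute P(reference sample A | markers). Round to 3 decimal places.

0.076

Multiply each prior by the joint likelihood of the marker pattern:
  reference sample A: 0.09 × 0.77 × 0.61 × 0.18 × 0.53 = 0.0040328
  reference sample B: 0.28 × 0.11 × 0.86 × 0.49 × 0.22 = 0.0028554
  reference sample C: 0.26 × 0.35 × 0.07 × 0.15 × 0.15 = 0.00014333
  reference sample D: 0.18 × 0.70 × 0.71 × 0.79 × 0.48 = 0.033923
  reference sample E: 0.19 × 0.63 × 0.15 × 0.73 × 0.91 = 0.011928
Normalizing constant Z = 0.0040328 + 0.0028554 + 0.00014333 + 0.033923 + 0.011928 = 0.052882.
P(reference sample A | evidence) = 0.0040328 / 0.052882 ≈ 0.076.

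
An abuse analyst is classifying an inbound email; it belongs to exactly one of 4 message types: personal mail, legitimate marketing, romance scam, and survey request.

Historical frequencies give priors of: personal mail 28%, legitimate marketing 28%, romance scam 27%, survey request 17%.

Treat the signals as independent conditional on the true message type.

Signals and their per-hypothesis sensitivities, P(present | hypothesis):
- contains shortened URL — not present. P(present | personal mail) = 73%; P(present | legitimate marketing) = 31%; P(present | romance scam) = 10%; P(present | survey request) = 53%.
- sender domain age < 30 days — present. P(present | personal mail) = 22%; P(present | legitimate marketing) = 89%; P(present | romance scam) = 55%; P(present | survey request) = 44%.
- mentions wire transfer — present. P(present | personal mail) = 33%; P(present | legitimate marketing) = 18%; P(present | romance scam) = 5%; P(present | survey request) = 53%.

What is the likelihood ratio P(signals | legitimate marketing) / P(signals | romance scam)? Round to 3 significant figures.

The Bayes factor is the ratio of the joint likelihoods of the signal pattern under the two hypotheses (using 1 − P(present | H) for each absent signal).
  legitimate marketing: (1 − 0.31) × 0.89 × 0.18 = 0.11054
  romance scam: (1 − 0.10) × 0.55 × 0.05 = 0.02475
Bayes factor = 0.11054 / 0.02475 ≈ 4.47

4.47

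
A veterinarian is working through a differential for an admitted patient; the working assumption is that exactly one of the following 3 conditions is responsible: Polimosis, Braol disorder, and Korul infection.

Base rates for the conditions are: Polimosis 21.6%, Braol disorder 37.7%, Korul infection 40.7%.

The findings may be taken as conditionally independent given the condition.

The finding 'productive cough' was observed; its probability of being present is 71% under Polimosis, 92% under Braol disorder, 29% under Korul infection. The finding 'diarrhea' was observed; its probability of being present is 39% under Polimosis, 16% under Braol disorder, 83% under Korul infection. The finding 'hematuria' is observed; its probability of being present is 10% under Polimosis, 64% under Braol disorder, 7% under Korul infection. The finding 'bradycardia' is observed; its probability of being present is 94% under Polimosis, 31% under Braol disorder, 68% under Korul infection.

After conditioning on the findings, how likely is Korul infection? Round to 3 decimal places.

By Bayes' rule with conditional independence, the unnormalized weight for each hypothesis is prior × ∏ likelihoods:
  Polimosis: 0.216 × 0.71 × 0.39 × 0.10 × 0.94 = 0.0056222
  Braol disorder: 0.377 × 0.92 × 0.16 × 0.64 × 0.31 = 0.01101
  Korul infection: 0.407 × 0.29 × 0.83 × 0.07 × 0.68 = 0.0046631
The unnormalized weights sum to 0.021295.
P(Korul infection | evidence) = 0.0046631 / 0.021295 ≈ 0.219.

0.219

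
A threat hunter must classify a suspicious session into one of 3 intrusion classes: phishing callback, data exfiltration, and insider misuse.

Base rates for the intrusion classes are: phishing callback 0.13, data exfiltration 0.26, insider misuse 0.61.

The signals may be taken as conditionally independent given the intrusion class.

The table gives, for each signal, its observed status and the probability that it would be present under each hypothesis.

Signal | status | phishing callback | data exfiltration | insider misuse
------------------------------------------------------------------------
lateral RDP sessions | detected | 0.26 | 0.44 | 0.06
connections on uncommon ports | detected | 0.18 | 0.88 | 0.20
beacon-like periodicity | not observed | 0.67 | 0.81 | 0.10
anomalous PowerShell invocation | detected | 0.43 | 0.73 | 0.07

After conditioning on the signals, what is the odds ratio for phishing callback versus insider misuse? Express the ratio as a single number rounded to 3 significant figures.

Unnormalized posterior weight (prior times the signal likelihoods) for each of the two hypotheses (using 1 − P(present | H) for each absent signal):
  phishing callback: 0.13 × 0.26 × 0.18 × (1 − 0.67) × 0.43 = 0.00086332
  insider misuse: 0.61 × 0.06 × 0.20 × (1 − 0.10) × 0.07 = 0.00046116
Posterior odds = 0.00086332 / 0.00046116 ≈ 1.87.

1.87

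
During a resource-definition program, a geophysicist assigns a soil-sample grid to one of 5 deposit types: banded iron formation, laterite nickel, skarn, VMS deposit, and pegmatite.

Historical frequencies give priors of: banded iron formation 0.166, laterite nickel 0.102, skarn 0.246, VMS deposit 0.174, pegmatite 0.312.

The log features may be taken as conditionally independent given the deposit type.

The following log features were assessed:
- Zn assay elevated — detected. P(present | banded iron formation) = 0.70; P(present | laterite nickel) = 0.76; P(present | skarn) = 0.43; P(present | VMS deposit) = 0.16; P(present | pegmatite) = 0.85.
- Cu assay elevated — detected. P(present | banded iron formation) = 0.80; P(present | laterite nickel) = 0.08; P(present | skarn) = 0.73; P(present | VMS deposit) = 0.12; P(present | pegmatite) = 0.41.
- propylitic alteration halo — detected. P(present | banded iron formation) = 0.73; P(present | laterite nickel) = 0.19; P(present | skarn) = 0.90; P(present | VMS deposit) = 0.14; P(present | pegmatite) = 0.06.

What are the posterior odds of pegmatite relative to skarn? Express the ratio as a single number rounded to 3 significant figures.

Unnormalized posterior weight (prior times the log feature likelihoods) for each of the two hypotheses:
  pegmatite: 0.312 × 0.85 × 0.41 × 0.06 = 0.0065239
  skarn: 0.246 × 0.43 × 0.73 × 0.90 = 0.069497
Posterior odds = 0.0065239 / 0.069497 ≈ 0.0939.

0.0939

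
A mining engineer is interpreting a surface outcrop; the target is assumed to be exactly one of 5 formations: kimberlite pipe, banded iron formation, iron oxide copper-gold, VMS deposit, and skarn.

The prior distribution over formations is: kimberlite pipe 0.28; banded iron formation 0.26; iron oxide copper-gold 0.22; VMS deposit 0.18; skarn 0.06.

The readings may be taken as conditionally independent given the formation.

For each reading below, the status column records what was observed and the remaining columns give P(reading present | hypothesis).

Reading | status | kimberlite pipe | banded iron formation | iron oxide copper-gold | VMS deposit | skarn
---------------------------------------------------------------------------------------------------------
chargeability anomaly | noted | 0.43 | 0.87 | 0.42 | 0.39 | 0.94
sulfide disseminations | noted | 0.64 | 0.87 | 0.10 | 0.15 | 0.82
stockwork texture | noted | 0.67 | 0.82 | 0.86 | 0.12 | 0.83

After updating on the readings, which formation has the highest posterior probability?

banded iron formation

Multiply each prior by the joint likelihood of the reading pattern:
  kimberlite pipe: 0.28 × 0.43 × 0.64 × 0.67 = 0.051628
  banded iron formation: 0.26 × 0.87 × 0.87 × 0.82 = 0.16137
  iron oxide copper-gold: 0.22 × 0.42 × 0.10 × 0.86 = 0.0079464
  VMS deposit: 0.18 × 0.39 × 0.15 × 0.12 = 0.0012636
  skarn: 0.06 × 0.94 × 0.82 × 0.83 = 0.038386
Normalizing constant Z = 0.051628 + 0.16137 + 0.0079464 + 0.0012636 + 0.038386 = 0.26059.
P(kimberlite pipe | evidence) ≈ 0.051628 / 0.26059 ≈ 0.198
P(banded iron formation | evidence) ≈ 0.16137 / 0.26059 ≈ 0.619
P(iron oxide copper-gold | evidence) ≈ 0.0079464 / 0.26059 ≈ 0.030
P(VMS deposit | evidence) ≈ 0.0012636 / 0.26059 ≈ 0.005
P(skarn | evidence) ≈ 0.038386 / 0.26059 ≈ 0.147
The largest is 0.619, so banded iron formation is most probable.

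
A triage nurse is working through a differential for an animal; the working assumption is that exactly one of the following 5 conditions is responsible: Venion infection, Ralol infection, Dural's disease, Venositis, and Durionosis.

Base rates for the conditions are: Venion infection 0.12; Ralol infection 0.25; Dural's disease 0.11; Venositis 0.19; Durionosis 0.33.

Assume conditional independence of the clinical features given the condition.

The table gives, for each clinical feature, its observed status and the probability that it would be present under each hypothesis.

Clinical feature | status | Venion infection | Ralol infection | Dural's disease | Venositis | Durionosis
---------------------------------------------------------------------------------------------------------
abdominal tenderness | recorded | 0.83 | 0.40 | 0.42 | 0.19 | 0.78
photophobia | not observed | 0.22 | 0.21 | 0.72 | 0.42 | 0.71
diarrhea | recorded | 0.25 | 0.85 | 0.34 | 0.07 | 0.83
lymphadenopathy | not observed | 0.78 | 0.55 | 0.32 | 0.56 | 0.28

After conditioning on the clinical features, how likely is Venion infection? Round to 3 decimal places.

0.052

By Bayes' rule with conditional independence, the unnormalized weight for each hypothesis is prior × ∏ likelihoods (using 1 − P(present | H) for each absent clinical feature):
  Venion infection: 0.12 × 0.83 × (1 − 0.22) × 0.25 × (1 − 0.78) = 0.0042728
  Ralol infection: 0.25 × 0.40 × (1 − 0.21) × 0.85 × (1 − 0.55) = 0.030218
  Dural's disease: 0.11 × 0.42 × (1 − 0.72) × 0.34 × (1 − 0.32) = 0.0029908
  Venositis: 0.19 × 0.19 × (1 − 0.42) × 0.07 × (1 − 0.56) = 0.00064489
  Durionosis: 0.33 × 0.78 × (1 − 0.71) × 0.83 × (1 − 0.28) = 0.044608
Normalizing constant Z = 0.0042728 + 0.030218 + 0.0029908 + 0.00064489 + 0.044608 = 0.082734.
P(Venion infection | evidence) = 0.0042728 / 0.082734 ≈ 0.052.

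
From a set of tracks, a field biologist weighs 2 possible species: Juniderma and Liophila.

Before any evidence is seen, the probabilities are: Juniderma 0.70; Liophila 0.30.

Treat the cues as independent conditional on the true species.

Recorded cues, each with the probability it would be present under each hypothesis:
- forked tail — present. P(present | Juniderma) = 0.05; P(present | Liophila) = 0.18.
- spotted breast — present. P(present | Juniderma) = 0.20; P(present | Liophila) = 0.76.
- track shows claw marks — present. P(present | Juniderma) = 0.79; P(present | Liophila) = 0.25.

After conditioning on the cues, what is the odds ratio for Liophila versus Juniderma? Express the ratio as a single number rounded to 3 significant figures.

Posterior odds equal prior odds times the likelihood ratio; only the two competing hypotheses matter.
  Liophila: 0.30 × 0.18 × 0.76 × 0.25 = 0.01026
  Juniderma: 0.70 × 0.05 × 0.20 × 0.79 = 0.00553
Posterior odds = 0.01026 / 0.00553 ≈ 1.86.

1.86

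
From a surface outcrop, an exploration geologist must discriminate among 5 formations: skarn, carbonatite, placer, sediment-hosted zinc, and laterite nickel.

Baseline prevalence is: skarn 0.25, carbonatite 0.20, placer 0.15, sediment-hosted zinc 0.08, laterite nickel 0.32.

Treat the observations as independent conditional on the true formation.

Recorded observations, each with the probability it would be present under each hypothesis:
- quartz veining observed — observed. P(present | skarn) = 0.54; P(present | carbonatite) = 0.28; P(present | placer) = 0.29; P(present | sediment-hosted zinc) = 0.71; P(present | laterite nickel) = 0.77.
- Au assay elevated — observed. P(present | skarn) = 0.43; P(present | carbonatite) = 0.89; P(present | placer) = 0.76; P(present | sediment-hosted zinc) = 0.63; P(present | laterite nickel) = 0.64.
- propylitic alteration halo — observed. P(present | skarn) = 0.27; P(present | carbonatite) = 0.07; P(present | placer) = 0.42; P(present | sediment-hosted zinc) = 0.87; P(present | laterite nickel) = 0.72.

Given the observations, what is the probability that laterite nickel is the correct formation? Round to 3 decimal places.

By Bayes' rule with conditional independence, the unnormalized weight for each hypothesis is prior × ∏ likelihoods:
  skarn: 0.25 × 0.54 × 0.43 × 0.27 = 0.015674
  carbonatite: 0.20 × 0.28 × 0.89 × 0.07 = 0.0034888
  placer: 0.15 × 0.29 × 0.76 × 0.42 = 0.013885
  sediment-hosted zinc: 0.08 × 0.71 × 0.63 × 0.87 = 0.031132
  laterite nickel: 0.32 × 0.77 × 0.64 × 0.72 = 0.11354
The unnormalized weights sum to 0.17772.
P(laterite nickel | evidence) = 0.11354 / 0.17772 ≈ 0.639.

0.639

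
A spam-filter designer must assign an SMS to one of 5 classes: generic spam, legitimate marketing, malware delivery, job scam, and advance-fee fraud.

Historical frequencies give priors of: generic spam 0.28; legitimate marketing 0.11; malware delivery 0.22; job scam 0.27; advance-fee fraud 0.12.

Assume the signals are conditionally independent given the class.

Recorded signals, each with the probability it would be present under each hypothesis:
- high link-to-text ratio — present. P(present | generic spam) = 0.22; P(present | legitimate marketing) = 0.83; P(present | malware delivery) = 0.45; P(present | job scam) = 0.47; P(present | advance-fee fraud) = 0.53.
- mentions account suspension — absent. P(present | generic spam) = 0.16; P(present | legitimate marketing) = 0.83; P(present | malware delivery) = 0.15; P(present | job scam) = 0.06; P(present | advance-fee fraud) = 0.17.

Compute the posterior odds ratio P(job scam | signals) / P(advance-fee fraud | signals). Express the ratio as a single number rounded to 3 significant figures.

2.26

Posterior odds equal prior odds times the likelihood ratio; only the two competing hypotheses matter (using 1 − P(present | H) for each absent signal).
  job scam: 0.27 × 0.47 × (1 − 0.06) = 0.11929
  advance-fee fraud: 0.12 × 0.53 × (1 − 0.17) = 0.052788
Odds(job scam : advance-fee fraud) = 0.11929 / 0.052788 ≈ 2.26.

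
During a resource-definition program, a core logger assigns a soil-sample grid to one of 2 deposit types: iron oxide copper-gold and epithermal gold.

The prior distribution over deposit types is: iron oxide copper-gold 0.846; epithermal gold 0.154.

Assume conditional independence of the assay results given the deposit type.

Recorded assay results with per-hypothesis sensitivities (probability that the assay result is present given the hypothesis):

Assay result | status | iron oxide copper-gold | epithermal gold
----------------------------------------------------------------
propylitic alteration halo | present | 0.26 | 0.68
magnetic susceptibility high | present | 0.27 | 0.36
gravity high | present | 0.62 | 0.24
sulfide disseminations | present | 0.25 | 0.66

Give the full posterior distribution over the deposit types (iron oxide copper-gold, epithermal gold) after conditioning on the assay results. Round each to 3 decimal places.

0.607, 0.393

Multiply each prior by the joint likelihood of the assay result pattern:
  iron oxide copper-gold: 0.846 × 0.26 × 0.27 × 0.62 × 0.25 = 0.0092053
  epithermal gold: 0.154 × 0.68 × 0.36 × 0.24 × 0.66 = 0.0059716
Normalizing constant Z = 0.0092053 + 0.0059716 = 0.015177.
P(iron oxide copper-gold | evidence) = 0.0092053 / 0.015177 ≈ 0.607
P(epithermal gold | evidence) = 0.0059716 / 0.015177 ≈ 0.393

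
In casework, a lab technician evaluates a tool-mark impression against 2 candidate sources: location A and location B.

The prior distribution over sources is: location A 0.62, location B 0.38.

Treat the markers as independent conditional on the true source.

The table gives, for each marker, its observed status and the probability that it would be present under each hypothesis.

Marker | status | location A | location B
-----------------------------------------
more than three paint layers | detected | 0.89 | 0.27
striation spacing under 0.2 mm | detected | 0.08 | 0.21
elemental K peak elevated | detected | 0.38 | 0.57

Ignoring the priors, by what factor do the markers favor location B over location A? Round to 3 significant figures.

Joint likelihood of the marker pattern under each hypothesis:
  location B: 0.27 × 0.21 × 0.57 = 0.032319
  location A: 0.89 × 0.08 × 0.38 = 0.027056
Bayes factor = 0.032319 / 0.027056 ≈ 1.19

1.19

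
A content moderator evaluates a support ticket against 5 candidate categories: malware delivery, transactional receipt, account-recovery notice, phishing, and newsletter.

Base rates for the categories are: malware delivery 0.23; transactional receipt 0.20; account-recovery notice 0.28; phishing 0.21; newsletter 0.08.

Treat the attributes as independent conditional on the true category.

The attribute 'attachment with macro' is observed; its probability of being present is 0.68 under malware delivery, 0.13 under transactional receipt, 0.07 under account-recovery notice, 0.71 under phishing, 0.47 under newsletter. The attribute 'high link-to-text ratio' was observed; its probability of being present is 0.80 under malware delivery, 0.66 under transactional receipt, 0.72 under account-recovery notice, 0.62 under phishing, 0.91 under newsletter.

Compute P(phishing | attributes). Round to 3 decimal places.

For each hypothesis, the unnormalized posterior weight is prior × product of the attribute likelihoods:
  malware delivery: 0.23 × 0.68 × 0.80 = 0.12512
  transactional receipt: 0.20 × 0.13 × 0.66 = 0.01716
  account-recovery notice: 0.28 × 0.07 × 0.72 = 0.014112
  phishing: 0.21 × 0.71 × 0.62 = 0.092442
  newsletter: 0.08 × 0.47 × 0.91 = 0.034216
Marginal likelihood of the evidence = 0.28305.
P(phishing | evidence) = 0.092442 / 0.28305 ≈ 0.327.

0.327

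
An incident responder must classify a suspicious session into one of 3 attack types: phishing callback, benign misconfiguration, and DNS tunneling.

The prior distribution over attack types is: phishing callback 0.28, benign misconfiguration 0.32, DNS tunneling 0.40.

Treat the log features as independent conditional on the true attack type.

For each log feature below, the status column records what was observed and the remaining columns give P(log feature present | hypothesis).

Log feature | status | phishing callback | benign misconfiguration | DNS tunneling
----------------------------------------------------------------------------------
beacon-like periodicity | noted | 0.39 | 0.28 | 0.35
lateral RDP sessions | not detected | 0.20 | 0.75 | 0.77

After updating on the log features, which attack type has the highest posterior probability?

By Bayes' rule with conditional independence, the unnormalized weight for each hypothesis is prior × ∏ likelihoods (using 1 − P(present | H) for each absent log feature):
  phishing callback: 0.28 × 0.39 × (1 − 0.20) = 0.08736
  benign misconfiguration: 0.32 × 0.28 × (1 − 0.75) = 0.0224
  DNS tunneling: 0.40 × 0.35 × (1 − 0.77) = 0.0322
The unnormalized weights sum to 0.14196.
P(phishing callback | evidence) ≈ 0.08736 / 0.14196 ≈ 0.615
P(benign misconfiguration | evidence) ≈ 0.0224 / 0.14196 ≈ 0.158
P(DNS tunneling | evidence) ≈ 0.0322 / 0.14196 ≈ 0.227
The largest is 0.615, so phishing callback is most probable.

phishing callback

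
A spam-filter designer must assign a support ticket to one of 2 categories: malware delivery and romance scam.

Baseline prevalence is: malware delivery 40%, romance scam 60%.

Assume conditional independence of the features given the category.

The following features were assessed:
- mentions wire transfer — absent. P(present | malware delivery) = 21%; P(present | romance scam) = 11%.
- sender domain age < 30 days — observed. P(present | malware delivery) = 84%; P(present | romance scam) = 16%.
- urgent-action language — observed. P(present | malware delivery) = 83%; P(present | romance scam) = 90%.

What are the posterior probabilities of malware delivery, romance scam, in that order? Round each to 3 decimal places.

Multiply each prior by the joint likelihood of the feature pattern (using 1 − P(present | H) for each absent feature):
  malware delivery: 0.40 × (1 − 0.21) × 0.84 × 0.83 = 0.22032
  romance scam: 0.60 × (1 − 0.11) × 0.16 × 0.90 = 0.076896
Normalizing constant Z = 0.22032 + 0.076896 = 0.29721.
P(malware delivery | evidence) = 0.22032 / 0.29721 ≈ 0.741
P(romance scam | evidence) = 0.076896 / 0.29721 ≈ 0.259

0.741, 0.259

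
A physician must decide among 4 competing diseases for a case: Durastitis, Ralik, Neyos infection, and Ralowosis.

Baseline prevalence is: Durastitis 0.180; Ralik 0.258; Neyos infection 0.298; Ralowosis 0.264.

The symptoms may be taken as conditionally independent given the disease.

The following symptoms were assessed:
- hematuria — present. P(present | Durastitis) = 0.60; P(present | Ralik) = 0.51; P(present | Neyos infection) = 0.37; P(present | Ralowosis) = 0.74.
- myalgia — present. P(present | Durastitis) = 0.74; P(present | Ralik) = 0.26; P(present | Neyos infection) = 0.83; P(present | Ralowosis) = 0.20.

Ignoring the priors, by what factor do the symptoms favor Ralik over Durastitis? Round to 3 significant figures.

Joint likelihood of the symptom pattern under each hypothesis:
  Ralik: 0.51 × 0.26 = 0.1326
  Durastitis: 0.60 × 0.74 = 0.444
Bayes factor = 0.1326 / 0.444 ≈ 0.299

0.299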